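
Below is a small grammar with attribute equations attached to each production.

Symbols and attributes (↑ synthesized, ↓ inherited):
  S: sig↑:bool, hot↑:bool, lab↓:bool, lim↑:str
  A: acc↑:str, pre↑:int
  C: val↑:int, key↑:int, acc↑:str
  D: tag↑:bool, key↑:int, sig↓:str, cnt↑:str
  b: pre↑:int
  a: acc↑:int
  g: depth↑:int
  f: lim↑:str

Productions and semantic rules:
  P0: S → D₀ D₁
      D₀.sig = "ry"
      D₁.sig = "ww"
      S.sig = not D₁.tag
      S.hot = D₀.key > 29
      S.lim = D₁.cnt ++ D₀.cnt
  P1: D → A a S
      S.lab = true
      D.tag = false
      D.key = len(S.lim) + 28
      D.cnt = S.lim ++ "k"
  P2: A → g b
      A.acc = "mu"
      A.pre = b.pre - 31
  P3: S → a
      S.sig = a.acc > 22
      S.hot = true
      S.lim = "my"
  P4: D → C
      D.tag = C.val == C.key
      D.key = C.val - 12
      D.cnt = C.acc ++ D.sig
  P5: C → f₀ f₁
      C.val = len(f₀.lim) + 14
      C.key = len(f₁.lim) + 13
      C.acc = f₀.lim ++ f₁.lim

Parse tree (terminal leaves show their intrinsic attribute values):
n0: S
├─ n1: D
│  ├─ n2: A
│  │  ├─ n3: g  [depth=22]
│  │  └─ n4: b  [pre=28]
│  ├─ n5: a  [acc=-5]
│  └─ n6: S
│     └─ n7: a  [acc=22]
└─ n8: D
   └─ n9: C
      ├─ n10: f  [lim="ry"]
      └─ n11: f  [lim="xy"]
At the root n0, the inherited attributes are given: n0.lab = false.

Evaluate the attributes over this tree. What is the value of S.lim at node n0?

1. n0.lab = false  [given at root]
2. n1.sig = "ry"  ["ry"]
3. n3.depth = 22  [terminal]
4. n4.pre = 28  [terminal]
5. n2.acc = "mu"  ["mu"]
6. n2.pre = -3  [b.pre - 31]
7. n5.acc = -5  [terminal]
8. n6.lab = true  [true]
9. n7.acc = 22  [terminal]
10. n6.sig = false  [a.acc > 22]
11. n6.hot = true  [true]
12. n6.lim = "my"  ["my"]
13. n1.tag = false  [false]
14. n1.key = 30  [len(S.lim) + 28]
15. n1.cnt = "myk"  [S.lim ++ "k"]
16. n8.sig = "ww"  ["ww"]
17. n10.lim = "ry"  [terminal]
18. n11.lim = "xy"  [terminal]
19. n9.val = 16  [len(f₀.lim) + 14]
20. n9.key = 15  [len(f₁.lim) + 13]
21. n9.acc = "ryxy"  [f₀.lim ++ f₁.lim]
22. n8.tag = false  [C.val == C.key]
23. n8.key = 4  [C.val - 12]
24. n8.cnt = "ryxyww"  [C.acc ++ D.sig]
25. n0.sig = true  [not D₁.tag]
26. n0.hot = true  [D₀.key > 29]
27. n0.lim = "ryxywwmyk"  [D₁.cnt ++ D₀.cnt]

"ryxywwmyk"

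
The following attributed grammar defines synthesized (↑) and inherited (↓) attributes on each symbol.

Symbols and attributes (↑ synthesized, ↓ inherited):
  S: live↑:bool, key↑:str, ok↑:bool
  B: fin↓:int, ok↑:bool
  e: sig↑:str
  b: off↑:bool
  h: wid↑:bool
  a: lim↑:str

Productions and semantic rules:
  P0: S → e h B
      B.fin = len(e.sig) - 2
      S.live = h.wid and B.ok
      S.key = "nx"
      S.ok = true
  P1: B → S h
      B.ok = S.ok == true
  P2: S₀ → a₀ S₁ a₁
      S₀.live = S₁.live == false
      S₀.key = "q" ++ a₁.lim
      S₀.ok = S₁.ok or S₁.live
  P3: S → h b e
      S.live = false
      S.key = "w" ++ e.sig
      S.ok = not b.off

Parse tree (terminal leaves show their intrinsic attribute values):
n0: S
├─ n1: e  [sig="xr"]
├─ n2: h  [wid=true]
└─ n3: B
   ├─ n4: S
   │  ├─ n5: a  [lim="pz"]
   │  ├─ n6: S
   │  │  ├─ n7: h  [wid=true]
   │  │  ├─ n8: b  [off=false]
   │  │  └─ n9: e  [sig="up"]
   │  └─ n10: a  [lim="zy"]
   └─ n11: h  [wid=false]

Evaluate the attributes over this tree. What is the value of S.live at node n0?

1. n1.sig = "xr"  [terminal]
2. n2.wid = true  [terminal]
3. n3.fin = 0  [len(e.sig) - 2]
4. n5.lim = "pz"  [terminal]
5. n7.wid = true  [terminal]
6. n8.off = false  [terminal]
7. n9.sig = "up"  [terminal]
8. n6.live = false  [false]
9. n6.key = "wup"  ["w" ++ e.sig]
10. n6.ok = true  [not b.off]
11. n10.lim = "zy"  [terminal]
12. n4.live = true  [S₁.live == false]
13. n4.key = "qzy"  ["q" ++ a₁.lim]
14. n4.ok = true  [S₁.ok or S₁.live]
15. n11.wid = false  [terminal]
16. n3.ok = true  [S.ok == true]
17. n0.live = true  [h.wid and B.ok]
18. n0.key = "nx"  ["nx"]
19. n0.ok = true  [true]

true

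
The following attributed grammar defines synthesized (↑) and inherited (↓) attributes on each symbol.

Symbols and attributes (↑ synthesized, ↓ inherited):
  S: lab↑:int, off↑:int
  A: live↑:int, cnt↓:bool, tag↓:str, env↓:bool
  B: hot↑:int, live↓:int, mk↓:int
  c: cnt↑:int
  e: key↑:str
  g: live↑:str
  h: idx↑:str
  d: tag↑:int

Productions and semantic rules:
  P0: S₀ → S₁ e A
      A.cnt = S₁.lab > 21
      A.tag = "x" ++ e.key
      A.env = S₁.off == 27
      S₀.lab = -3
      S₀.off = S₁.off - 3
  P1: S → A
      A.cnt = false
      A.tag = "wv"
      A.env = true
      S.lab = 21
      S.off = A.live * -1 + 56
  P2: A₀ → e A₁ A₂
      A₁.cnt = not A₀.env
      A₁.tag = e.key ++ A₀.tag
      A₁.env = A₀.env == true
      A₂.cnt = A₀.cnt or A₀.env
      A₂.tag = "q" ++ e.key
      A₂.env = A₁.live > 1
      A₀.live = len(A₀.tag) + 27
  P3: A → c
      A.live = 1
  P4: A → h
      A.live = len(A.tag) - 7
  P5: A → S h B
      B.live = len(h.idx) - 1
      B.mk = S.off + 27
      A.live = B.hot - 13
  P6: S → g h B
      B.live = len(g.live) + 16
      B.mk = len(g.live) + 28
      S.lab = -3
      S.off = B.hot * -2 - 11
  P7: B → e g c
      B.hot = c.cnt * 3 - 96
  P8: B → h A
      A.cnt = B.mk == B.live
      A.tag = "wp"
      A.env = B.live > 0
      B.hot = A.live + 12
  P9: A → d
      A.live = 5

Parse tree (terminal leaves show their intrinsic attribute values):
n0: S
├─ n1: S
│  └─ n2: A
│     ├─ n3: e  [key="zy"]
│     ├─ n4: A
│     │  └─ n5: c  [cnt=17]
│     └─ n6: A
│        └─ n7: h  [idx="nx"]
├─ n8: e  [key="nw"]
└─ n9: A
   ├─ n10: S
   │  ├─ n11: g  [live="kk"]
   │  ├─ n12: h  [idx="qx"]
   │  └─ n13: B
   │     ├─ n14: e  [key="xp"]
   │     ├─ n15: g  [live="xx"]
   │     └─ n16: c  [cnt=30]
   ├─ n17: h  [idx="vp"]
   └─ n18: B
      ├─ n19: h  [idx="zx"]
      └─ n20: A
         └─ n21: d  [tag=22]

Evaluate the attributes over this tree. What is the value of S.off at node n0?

24

1. n2.cnt = false  [false]
2. n2.tag = "wv"  ["wv"]
3. n2.env = true  [true]
4. n3.key = "zy"  [terminal]
5. n4.cnt = false  [not A₀.env]
6. n4.tag = "zywv"  [e.key ++ A₀.tag]
7. n4.env = true  [A₀.env == true]
8. n5.cnt = 17  [terminal]
9. n4.live = 1  [1]
10. n6.cnt = true  [A₀.cnt or A₀.env]
11. n6.tag = "qzy"  ["q" ++ e.key]
12. n6.env = false  [A₁.live > 1]
13. n7.idx = "nx"  [terminal]
14. n6.live = -4  [len(A.tag) - 7]
15. n2.live = 29  [len(A₀.tag) + 27]
16. n1.lab = 21  [21]
17. n1.off = 27  [A.live * -1 + 56]
18. n8.key = "nw"  [terminal]
19. n9.cnt = false  [S₁.lab > 21]
20. n9.tag = "xnw"  ["x" ++ e.key]
21. n9.env = true  [S₁.off == 27]
22. n11.live = "kk"  [terminal]
23. n12.idx = "qx"  [terminal]
24. n13.live = 18  [len(g.live) + 16]
25. n13.mk = 30  [len(g.live) + 28]
26. n14.key = "xp"  [terminal]
27. n15.live = "xx"  [terminal]
28. n16.cnt = 30  [terminal]
29. n13.hot = -6  [c.cnt * 3 - 96]
30. n10.lab = -3  [-3]
31. n10.off = 1  [B.hot * -2 - 11]
32. n17.idx = "vp"  [terminal]
33. n18.live = 1  [len(h.idx) - 1]
34. n18.mk = 28  [S.off + 27]
35. n19.idx = "zx"  [terminal]
36. n20.cnt = false  [B.mk == B.live]
37. n20.tag = "wp"  ["wp"]
38. n20.env = true  [B.live > 0]
39. n21.tag = 22  [terminal]
40. n20.live = 5  [5]
41. n18.hot = 17  [A.live + 12]
42. n9.live = 4  [B.hot - 13]
43. n0.lab = -3  [-3]
44. n0.off = 24  [S₁.off - 3]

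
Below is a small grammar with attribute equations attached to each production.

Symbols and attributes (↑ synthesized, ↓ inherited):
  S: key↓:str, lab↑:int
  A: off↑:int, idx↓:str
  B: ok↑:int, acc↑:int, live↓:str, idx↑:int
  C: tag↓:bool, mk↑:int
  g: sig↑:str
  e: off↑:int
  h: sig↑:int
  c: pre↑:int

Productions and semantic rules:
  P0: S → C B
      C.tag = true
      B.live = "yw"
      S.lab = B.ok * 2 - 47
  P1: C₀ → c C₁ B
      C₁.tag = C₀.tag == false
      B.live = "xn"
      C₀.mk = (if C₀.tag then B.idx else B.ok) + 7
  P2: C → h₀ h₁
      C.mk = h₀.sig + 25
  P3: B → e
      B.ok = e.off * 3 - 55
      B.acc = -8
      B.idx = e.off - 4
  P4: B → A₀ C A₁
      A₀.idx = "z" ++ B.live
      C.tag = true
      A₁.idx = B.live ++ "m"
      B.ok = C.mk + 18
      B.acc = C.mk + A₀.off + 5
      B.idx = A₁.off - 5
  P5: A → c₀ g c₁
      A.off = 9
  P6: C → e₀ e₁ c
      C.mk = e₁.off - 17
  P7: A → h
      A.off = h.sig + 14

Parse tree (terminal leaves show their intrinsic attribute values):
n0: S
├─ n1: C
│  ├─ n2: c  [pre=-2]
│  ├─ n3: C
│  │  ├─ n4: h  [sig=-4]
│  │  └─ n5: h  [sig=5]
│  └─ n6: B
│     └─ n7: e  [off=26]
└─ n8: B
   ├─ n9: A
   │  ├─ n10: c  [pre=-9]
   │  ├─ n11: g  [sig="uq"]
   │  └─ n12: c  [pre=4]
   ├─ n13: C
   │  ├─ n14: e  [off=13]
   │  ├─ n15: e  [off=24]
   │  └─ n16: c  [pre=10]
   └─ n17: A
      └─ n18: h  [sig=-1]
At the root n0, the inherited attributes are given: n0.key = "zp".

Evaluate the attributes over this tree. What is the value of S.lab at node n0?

3

1. n0.key = "zp"  [given at root]
2. n1.tag = true  [true]
3. n2.pre = -2  [terminal]
4. n3.tag = false  [C₀.tag == false]
5. n4.sig = -4  [terminal]
6. n5.sig = 5  [terminal]
7. n3.mk = 21  [h₀.sig + 25]
8. n6.live = "xn"  ["xn"]
9. n7.off = 26  [terminal]
10. n6.ok = 23  [e.off * 3 - 55]
11. n6.acc = -8  [-8]
12. n6.idx = 22  [e.off - 4]
13. n1.mk = 29  [(if C₀.tag then B.idx else B.ok) + 7]
14. n8.live = "yw"  ["yw"]
15. n9.idx = "zyw"  ["z" ++ B.live]
16. n10.pre = -9  [terminal]
17. n11.sig = "uq"  [terminal]
18. n12.pre = 4  [terminal]
19. n9.off = 9  [9]
20. n13.tag = true  [true]
21. n14.off = 13  [terminal]
22. n15.off = 24  [terminal]
23. n16.pre = 10  [terminal]
24. n13.mk = 7  [e₁.off - 17]
25. n17.idx = "ywm"  [B.live ++ "m"]
26. n18.sig = -1  [terminal]
27. n17.off = 13  [h.sig + 14]
28. n8.ok = 25  [C.mk + 18]
29. n8.acc = 21  [C.mk + A₀.off + 5]
30. n8.idx = 8  [A₁.off - 5]
31. n0.lab = 3  [B.ok * 2 - 47]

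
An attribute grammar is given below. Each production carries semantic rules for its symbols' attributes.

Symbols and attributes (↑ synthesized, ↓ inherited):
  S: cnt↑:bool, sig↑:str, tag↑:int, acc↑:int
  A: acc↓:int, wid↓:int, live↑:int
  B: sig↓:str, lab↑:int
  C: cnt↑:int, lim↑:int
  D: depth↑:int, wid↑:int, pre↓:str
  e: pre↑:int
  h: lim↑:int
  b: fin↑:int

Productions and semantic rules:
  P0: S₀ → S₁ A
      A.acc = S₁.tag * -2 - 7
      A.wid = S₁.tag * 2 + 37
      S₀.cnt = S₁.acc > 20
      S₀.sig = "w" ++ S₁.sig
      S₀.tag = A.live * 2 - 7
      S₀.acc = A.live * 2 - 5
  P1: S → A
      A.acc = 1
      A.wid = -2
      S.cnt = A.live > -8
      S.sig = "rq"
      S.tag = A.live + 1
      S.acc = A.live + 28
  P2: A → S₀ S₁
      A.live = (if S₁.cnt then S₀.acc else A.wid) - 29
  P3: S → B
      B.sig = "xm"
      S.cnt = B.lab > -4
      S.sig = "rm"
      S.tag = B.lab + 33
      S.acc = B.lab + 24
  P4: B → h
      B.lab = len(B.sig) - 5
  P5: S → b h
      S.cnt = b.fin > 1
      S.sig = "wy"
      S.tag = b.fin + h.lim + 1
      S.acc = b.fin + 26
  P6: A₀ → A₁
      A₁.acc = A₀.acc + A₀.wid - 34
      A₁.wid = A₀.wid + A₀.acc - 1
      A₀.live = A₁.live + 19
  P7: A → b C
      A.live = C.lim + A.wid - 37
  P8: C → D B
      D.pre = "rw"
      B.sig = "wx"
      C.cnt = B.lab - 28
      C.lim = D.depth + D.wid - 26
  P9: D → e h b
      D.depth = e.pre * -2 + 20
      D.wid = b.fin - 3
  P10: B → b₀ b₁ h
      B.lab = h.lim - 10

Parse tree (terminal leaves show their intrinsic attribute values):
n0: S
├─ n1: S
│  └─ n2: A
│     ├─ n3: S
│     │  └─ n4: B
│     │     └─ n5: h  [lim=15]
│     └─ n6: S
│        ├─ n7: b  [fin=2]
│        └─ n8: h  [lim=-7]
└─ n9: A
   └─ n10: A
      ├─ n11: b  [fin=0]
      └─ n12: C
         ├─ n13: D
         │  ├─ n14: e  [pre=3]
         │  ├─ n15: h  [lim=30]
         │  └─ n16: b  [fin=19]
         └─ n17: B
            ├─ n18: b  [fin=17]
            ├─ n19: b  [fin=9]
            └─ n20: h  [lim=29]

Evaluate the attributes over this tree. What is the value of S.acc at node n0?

1. n2.acc = 1  [1]
2. n2.wid = -2  [-2]
3. n4.sig = "xm"  ["xm"]
4. n5.lim = 15  [terminal]
5. n4.lab = -3  [len(B.sig) - 5]
6. n3.cnt = true  [B.lab > -4]
7. n3.sig = "rm"  ["rm"]
8. n3.tag = 30  [B.lab + 33]
9. n3.acc = 21  [B.lab + 24]
10. n7.fin = 2  [terminal]
11. n8.lim = -7  [terminal]
12. n6.cnt = true  [b.fin > 1]
13. n6.sig = "wy"  ["wy"]
14. n6.tag = -4  [b.fin + h.lim + 1]
15. n6.acc = 28  [b.fin + 26]
16. n2.live = -8  [(if S₁.cnt then S₀.acc else A.wid) - 29]
17. n1.cnt = false  [A.live > -8]
18. n1.sig = "rq"  ["rq"]
19. n1.tag = -7  [A.live + 1]
20. n1.acc = 20  [A.live + 28]
21. n9.acc = 7  [S₁.tag * -2 - 7]
22. n9.wid = 23  [S₁.tag * 2 + 37]
23. n10.acc = -4  [A₀.acc + A₀.wid - 34]
24. n10.wid = 29  [A₀.wid + A₀.acc - 1]
25. n11.fin = 0  [terminal]
26. n13.pre = "rw"  ["rw"]
27. n14.pre = 3  [terminal]
28. n15.lim = 30  [terminal]
29. n16.fin = 19  [terminal]
30. n13.depth = 14  [e.pre * -2 + 20]
31. n13.wid = 16  [b.fin - 3]
32. n17.sig = "wx"  ["wx"]
33. n18.fin = 17  [terminal]
34. n19.fin = 9  [terminal]
35. n20.lim = 29  [terminal]
36. n17.lab = 19  [h.lim - 10]
37. n12.cnt = -9  [B.lab - 28]
38. n12.lim = 4  [D.depth + D.wid - 26]
39. n10.live = -4  [C.lim + A.wid - 37]
40. n9.live = 15  [A₁.live + 19]
41. n0.cnt = false  [S₁.acc > 20]
42. n0.sig = "wrq"  ["w" ++ S₁.sig]
43. n0.tag = 23  [A.live * 2 - 7]
44. n0.acc = 25  [A.live * 2 - 5]

25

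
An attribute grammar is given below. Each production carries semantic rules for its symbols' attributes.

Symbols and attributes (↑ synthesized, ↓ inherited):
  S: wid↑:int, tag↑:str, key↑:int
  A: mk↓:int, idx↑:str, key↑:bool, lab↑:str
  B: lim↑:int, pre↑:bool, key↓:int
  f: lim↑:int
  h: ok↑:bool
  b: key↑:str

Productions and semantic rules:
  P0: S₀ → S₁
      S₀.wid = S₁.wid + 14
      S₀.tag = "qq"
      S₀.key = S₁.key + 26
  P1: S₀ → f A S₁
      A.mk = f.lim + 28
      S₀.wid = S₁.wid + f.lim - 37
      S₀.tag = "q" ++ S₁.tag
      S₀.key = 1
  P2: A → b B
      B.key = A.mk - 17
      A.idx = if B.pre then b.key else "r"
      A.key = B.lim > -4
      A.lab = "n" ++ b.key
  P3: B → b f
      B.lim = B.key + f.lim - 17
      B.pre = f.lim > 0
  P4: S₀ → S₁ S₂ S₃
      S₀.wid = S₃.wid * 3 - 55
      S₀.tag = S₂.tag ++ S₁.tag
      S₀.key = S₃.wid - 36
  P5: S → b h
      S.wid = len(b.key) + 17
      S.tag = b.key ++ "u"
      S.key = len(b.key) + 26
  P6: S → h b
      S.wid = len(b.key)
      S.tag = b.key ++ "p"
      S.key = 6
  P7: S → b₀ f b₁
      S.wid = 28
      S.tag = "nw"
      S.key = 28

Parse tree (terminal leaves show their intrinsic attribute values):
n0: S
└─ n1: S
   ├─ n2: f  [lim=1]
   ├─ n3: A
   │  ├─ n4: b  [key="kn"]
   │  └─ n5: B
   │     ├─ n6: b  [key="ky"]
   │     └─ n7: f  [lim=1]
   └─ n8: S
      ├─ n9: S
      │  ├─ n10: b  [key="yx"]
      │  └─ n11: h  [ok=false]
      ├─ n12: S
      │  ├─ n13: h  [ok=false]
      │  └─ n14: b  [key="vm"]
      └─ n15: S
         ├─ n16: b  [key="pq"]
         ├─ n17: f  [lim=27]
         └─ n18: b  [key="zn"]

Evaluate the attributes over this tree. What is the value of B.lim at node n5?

1. n2.lim = 1  [terminal]
2. n3.mk = 29  [f.lim + 28]
3. n4.key = "kn"  [terminal]
4. n5.key = 12  [A.mk - 17]
5. n6.key = "ky"  [terminal]
6. n7.lim = 1  [terminal]
7. n5.lim = -4  [B.key + f.lim - 17]
8. n5.pre = true  [f.lim > 0]
9. n3.idx = "kn"  [if B.pre then b.key else "r"]
10. n3.key = false  [B.lim > -4]
11. n3.lab = "nkn"  ["n" ++ b.key]
12. n10.key = "yx"  [terminal]
13. n11.ok = false  [terminal]
14. n9.wid = 19  [len(b.key) + 17]
15. n9.tag = "yxu"  [b.key ++ "u"]
16. n9.key = 28  [len(b.key) + 26]
17. n13.ok = false  [terminal]
18. n14.key = "vm"  [terminal]
19. n12.wid = 2  [len(b.key)]
20. n12.tag = "vmp"  [b.key ++ "p"]
21. n12.key = 6  [6]
22. n16.key = "pq"  [terminal]
23. n17.lim = 27  [terminal]
24. n18.key = "zn"  [terminal]
25. n15.wid = 28  [28]
26. n15.tag = "nw"  ["nw"]
27. n15.key = 28  [28]
28. n8.wid = 29  [S₃.wid * 3 - 55]
29. n8.tag = "vmpyxu"  [S₂.tag ++ S₁.tag]
30. n8.key = -8  [S₃.wid - 36]
31. n1.wid = -7  [S₁.wid + f.lim - 37]
32. n1.tag = "qvmpyxu"  ["q" ++ S₁.tag]
33. n1.key = 1  [1]
34. n0.wid = 7  [S₁.wid + 14]
35. n0.tag = "qq"  ["qq"]
36. n0.key = 27  [S₁.key + 26]

-4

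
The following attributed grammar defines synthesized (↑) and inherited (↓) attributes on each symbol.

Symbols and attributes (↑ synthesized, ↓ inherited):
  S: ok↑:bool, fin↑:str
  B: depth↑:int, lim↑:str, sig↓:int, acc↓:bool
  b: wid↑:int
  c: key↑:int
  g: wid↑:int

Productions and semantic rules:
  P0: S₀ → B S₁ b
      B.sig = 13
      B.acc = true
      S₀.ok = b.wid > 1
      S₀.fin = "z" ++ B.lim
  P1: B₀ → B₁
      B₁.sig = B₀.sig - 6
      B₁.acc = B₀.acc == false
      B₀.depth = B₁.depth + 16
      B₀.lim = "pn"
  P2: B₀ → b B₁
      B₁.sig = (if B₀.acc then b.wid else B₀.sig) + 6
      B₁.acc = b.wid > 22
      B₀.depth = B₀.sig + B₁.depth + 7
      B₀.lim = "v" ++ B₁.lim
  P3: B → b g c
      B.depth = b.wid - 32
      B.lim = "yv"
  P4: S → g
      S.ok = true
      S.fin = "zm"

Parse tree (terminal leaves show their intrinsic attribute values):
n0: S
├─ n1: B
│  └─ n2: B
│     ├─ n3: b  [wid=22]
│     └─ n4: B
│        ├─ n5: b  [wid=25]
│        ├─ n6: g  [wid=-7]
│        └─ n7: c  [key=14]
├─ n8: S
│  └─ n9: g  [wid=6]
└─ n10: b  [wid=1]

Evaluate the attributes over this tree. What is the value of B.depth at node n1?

23

1. n1.sig = 13  [13]
2. n1.acc = true  [true]
3. n2.sig = 7  [B₀.sig - 6]
4. n2.acc = false  [B₀.acc == false]
5. n3.wid = 22  [terminal]
6. n4.sig = 13  [(if B₀.acc then b.wid else B₀.sig) + 6]
7. n4.acc = false  [b.wid > 22]
8. n5.wid = 25  [terminal]
9. n6.wid = -7  [terminal]
10. n7.key = 14  [terminal]
11. n4.depth = -7  [b.wid - 32]
12. n4.lim = "yv"  ["yv"]
13. n2.depth = 7  [B₀.sig + B₁.depth + 7]
14. n2.lim = "vyv"  ["v" ++ B₁.lim]
15. n1.depth = 23  [B₁.depth + 16]
16. n1.lim = "pn"  ["pn"]
17. n9.wid = 6  [terminal]
18. n8.ok = true  [true]
19. n8.fin = "zm"  ["zm"]
20. n10.wid = 1  [terminal]
21. n0.ok = false  [b.wid > 1]
22. n0.fin = "zpn"  ["z" ++ B.lim]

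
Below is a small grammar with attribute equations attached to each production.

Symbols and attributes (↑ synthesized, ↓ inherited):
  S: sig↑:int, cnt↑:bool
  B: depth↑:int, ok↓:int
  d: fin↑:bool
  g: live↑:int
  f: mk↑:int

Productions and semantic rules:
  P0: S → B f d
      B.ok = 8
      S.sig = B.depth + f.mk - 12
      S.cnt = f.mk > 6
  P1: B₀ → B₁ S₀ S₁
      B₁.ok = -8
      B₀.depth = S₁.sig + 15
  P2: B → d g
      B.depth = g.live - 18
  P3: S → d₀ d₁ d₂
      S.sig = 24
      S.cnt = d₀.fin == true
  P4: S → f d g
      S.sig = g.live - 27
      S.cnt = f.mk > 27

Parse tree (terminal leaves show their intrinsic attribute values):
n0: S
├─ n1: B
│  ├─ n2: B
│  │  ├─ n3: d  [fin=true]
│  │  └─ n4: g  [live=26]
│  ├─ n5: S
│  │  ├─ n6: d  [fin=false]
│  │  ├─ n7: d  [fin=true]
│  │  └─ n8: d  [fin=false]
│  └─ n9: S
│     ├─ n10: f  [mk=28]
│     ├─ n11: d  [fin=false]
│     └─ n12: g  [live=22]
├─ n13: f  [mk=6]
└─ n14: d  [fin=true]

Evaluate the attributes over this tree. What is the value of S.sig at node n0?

1. n1.ok = 8  [8]
2. n2.ok = -8  [-8]
3. n3.fin = true  [terminal]
4. n4.live = 26  [terminal]
5. n2.depth = 8  [g.live - 18]
6. n6.fin = false  [terminal]
7. n7.fin = true  [terminal]
8. n8.fin = false  [terminal]
9. n5.sig = 24  [24]
10. n5.cnt = false  [d₀.fin == true]
11. n10.mk = 28  [terminal]
12. n11.fin = false  [terminal]
13. n12.live = 22  [terminal]
14. n9.sig = -5  [g.live - 27]
15. n9.cnt = true  [f.mk > 27]
16. n1.depth = 10  [S₁.sig + 15]
17. n13.mk = 6  [terminal]
18. n14.fin = true  [terminal]
19. n0.sig = 4  [B.depth + f.mk - 12]
20. n0.cnt = false  [f.mk > 6]

4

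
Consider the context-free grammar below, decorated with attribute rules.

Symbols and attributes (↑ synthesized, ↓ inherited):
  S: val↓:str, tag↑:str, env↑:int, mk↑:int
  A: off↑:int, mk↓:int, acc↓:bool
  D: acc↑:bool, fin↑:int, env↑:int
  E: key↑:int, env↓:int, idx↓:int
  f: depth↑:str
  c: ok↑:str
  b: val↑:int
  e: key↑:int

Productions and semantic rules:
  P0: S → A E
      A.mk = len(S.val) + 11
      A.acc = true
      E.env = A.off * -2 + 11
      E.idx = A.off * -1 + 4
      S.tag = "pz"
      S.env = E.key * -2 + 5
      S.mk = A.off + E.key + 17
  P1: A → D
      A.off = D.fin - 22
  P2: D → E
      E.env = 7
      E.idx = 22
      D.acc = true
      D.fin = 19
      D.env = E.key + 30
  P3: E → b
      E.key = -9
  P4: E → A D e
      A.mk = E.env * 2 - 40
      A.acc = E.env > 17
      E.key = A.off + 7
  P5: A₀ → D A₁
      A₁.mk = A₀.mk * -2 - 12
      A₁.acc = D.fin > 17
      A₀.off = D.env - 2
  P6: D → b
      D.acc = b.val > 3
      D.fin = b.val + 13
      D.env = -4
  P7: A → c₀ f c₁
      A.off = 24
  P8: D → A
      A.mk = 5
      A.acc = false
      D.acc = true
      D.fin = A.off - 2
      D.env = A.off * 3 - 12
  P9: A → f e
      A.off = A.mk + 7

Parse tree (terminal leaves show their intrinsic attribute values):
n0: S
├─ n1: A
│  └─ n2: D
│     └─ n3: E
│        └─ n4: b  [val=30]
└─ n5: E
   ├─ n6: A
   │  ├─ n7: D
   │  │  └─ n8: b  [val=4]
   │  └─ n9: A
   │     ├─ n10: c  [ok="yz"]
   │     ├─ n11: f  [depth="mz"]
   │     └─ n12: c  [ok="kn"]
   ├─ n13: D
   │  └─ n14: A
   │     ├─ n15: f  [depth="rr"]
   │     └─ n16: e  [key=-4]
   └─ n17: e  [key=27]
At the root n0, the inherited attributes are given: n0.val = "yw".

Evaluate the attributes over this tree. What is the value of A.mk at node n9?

1. n0.val = "yw"  [given at root]
2. n1.mk = 13  [len(S.val) + 11]
3. n1.acc = true  [true]
4. n3.env = 7  [7]
5. n3.idx = 22  [22]
6. n4.val = 30  [terminal]
7. n3.key = -9  [-9]
8. n2.acc = true  [true]
9. n2.fin = 19  [19]
10. n2.env = 21  [E.key + 30]
11. n1.off = -3  [D.fin - 22]
12. n5.env = 17  [A.off * -2 + 11]
13. n5.idx = 7  [A.off * -1 + 4]
14. n6.mk = -6  [E.env * 2 - 40]
15. n6.acc = false  [E.env > 17]
16. n8.val = 4  [terminal]
17. n7.acc = true  [b.val > 3]
18. n7.fin = 17  [b.val + 13]
19. n7.env = -4  [-4]
20. n9.mk = 0  [A₀.mk * -2 - 12]
21. n9.acc = false  [D.fin > 17]
22. n10.ok = "yz"  [terminal]
23. n11.depth = "mz"  [terminal]
24. n12.ok = "kn"  [terminal]
25. n9.off = 24  [24]
26. n6.off = -6  [D.env - 2]
27. n14.mk = 5  [5]
28. n14.acc = false  [false]
29. n15.depth = "rr"  [terminal]
30. n16.key = -4  [terminal]
31. n14.off = 12  [A.mk + 7]
32. n13.acc = true  [true]
33. n13.fin = 10  [A.off - 2]
34. n13.env = 24  [A.off * 3 - 12]
35. n17.key = 27  [terminal]
36. n5.key = 1  [A.off + 7]
37. n0.tag = "pz"  ["pz"]
38. n0.env = 3  [E.key * -2 + 5]
39. n0.mk = 15  [A.off + E.key + 17]

0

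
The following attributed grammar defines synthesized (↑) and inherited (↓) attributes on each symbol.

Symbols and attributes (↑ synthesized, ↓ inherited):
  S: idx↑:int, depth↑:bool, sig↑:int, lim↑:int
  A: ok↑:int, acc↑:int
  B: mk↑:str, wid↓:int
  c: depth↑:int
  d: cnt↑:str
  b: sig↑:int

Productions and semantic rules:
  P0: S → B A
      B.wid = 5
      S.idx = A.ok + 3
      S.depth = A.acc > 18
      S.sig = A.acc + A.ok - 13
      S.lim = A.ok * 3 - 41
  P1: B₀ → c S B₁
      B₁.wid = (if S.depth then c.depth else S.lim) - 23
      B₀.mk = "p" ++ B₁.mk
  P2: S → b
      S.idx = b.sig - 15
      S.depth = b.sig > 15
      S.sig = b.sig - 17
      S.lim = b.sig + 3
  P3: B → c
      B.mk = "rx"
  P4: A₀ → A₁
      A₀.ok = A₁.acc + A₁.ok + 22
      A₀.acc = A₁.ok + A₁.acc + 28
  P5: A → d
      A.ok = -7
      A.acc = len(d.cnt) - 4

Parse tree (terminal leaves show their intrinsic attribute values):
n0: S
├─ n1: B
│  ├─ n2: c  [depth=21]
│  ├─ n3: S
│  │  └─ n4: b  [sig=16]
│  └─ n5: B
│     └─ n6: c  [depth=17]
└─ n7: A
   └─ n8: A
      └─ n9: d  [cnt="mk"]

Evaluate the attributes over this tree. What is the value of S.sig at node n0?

19

1. n1.wid = 5  [5]
2. n2.depth = 21  [terminal]
3. n4.sig = 16  [terminal]
4. n3.idx = 1  [b.sig - 15]
5. n3.depth = true  [b.sig > 15]
6. n3.sig = -1  [b.sig - 17]
7. n3.lim = 19  [b.sig + 3]
8. n5.wid = -2  [(if S.depth then c.depth else S.lim) - 23]
9. n6.depth = 17  [terminal]
10. n5.mk = "rx"  ["rx"]
11. n1.mk = "prx"  ["p" ++ B₁.mk]
12. n9.cnt = "mk"  [terminal]
13. n8.ok = -7  [-7]
14. n8.acc = -2  [len(d.cnt) - 4]
15. n7.ok = 13  [A₁.acc + A₁.ok + 22]
16. n7.acc = 19  [A₁.ok + A₁.acc + 28]
17. n0.idx = 16  [A.ok + 3]
18. n0.depth = true  [A.acc > 18]
19. n0.sig = 19  [A.acc + A.ok - 13]
20. n0.lim = -2  [A.ok * 3 - 41]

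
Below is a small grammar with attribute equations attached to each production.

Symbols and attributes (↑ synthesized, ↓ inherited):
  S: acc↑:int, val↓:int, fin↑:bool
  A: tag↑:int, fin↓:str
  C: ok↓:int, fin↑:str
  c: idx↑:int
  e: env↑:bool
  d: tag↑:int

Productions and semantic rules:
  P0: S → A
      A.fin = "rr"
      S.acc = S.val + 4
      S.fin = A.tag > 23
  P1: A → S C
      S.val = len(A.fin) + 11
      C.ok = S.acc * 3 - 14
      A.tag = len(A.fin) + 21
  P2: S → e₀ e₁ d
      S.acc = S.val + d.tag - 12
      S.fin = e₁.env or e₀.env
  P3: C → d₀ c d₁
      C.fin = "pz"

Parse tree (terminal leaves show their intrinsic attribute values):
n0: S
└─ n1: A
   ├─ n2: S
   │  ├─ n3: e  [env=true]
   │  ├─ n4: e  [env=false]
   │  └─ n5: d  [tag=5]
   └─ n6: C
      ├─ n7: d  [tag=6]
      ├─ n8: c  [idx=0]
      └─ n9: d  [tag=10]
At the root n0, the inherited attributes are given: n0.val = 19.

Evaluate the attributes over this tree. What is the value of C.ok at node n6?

4

1. n0.val = 19  [given at root]
2. n1.fin = "rr"  ["rr"]
3. n2.val = 13  [len(A.fin) + 11]
4. n3.env = true  [terminal]
5. n4.env = false  [terminal]
6. n5.tag = 5  [terminal]
7. n2.acc = 6  [S.val + d.tag - 12]
8. n2.fin = true  [e₁.env or e₀.env]
9. n6.ok = 4  [S.acc * 3 - 14]
10. n7.tag = 6  [terminal]
11. n8.idx = 0  [terminal]
12. n9.tag = 10  [terminal]
13. n6.fin = "pz"  ["pz"]
14. n1.tag = 23  [len(A.fin) + 21]
15. n0.acc = 23  [S.val + 4]
16. n0.fin = false  [A.tag > 23]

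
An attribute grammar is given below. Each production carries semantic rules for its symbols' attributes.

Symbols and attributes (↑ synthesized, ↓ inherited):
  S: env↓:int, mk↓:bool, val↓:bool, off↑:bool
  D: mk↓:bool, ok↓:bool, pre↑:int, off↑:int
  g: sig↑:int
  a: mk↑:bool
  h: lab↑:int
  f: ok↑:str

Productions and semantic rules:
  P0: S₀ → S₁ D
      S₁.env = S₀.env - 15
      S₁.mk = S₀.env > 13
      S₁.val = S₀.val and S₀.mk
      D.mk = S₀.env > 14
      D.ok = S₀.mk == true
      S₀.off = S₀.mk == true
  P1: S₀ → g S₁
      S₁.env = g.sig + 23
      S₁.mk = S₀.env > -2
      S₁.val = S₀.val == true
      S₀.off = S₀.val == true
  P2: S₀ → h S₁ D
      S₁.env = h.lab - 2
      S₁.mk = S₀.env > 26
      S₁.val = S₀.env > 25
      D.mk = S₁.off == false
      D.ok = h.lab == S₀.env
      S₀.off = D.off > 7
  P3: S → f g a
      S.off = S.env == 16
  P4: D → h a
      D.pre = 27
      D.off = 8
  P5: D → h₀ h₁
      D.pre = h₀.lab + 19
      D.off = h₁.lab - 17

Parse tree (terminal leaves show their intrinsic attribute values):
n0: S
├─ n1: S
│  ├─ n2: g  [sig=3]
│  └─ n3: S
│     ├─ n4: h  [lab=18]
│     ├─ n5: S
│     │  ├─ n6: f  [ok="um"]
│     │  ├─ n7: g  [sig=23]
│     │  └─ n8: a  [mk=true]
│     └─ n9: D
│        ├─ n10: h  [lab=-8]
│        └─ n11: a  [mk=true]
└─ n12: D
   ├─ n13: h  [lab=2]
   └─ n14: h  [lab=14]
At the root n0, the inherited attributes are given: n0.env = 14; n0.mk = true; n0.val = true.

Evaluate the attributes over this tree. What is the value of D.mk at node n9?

false

1. n0.env = 14  [given at root]
2. n0.mk = true  [given at root]
3. n0.val = true  [given at root]
4. n1.env = -1  [S₀.env - 15]
5. n1.mk = true  [S₀.env > 13]
6. n1.val = true  [S₀.val and S₀.mk]
7. n2.sig = 3  [terminal]
8. n3.env = 26  [g.sig + 23]
9. n3.mk = true  [S₀.env > -2]
10. n3.val = true  [S₀.val == true]
11. n4.lab = 18  [terminal]
12. n5.env = 16  [h.lab - 2]
13. n5.mk = false  [S₀.env > 26]
14. n5.val = true  [S₀.env > 25]
15. n6.ok = "um"  [terminal]
16. n7.sig = 23  [terminal]
17. n8.mk = true  [terminal]
18. n5.off = true  [S.env == 16]
19. n9.mk = false  [S₁.off == false]
20. n9.ok = false  [h.lab == S₀.env]
21. n10.lab = -8  [terminal]
22. n11.mk = true  [terminal]
23. n9.pre = 27  [27]
24. n9.off = 8  [8]
25. n3.off = true  [D.off > 7]
26. n1.off = true  [S₀.val == true]
27. n12.mk = false  [S₀.env > 14]
28. n12.ok = true  [S₀.mk == true]
29. n13.lab = 2  [terminal]
30. n14.lab = 14  [terminal]
31. n12.pre = 21  [h₀.lab + 19]
32. n12.off = -3  [h₁.lab - 17]
33. n0.off = true  [S₀.mk == true]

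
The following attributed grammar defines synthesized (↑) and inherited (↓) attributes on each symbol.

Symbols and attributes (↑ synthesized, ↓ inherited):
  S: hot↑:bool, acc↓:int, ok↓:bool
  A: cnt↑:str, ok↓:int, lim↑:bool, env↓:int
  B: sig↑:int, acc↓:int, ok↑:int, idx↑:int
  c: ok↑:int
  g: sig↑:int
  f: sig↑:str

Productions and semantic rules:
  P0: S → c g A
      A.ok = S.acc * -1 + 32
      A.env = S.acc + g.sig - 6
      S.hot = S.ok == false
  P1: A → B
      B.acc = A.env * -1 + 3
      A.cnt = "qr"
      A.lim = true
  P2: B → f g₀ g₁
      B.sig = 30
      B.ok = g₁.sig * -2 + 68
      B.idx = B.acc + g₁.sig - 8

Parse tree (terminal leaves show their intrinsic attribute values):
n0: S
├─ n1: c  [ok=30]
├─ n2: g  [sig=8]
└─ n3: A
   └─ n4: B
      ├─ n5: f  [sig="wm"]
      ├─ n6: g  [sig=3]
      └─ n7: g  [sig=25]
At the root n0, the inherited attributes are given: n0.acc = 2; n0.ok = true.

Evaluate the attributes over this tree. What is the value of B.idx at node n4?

16

1. n0.acc = 2  [given at root]
2. n0.ok = true  [given at root]
3. n1.ok = 30  [terminal]
4. n2.sig = 8  [terminal]
5. n3.ok = 30  [S.acc * -1 + 32]
6. n3.env = 4  [S.acc + g.sig - 6]
7. n4.acc = -1  [A.env * -1 + 3]
8. n5.sig = "wm"  [terminal]
9. n6.sig = 3  [terminal]
10. n7.sig = 25  [terminal]
11. n4.sig = 30  [30]
12. n4.ok = 18  [g₁.sig * -2 + 68]
13. n4.idx = 16  [B.acc + g₁.sig - 8]
14. n3.cnt = "qr"  ["qr"]
15. n3.lim = true  [true]
16. n0.hot = false  [S.ok == false]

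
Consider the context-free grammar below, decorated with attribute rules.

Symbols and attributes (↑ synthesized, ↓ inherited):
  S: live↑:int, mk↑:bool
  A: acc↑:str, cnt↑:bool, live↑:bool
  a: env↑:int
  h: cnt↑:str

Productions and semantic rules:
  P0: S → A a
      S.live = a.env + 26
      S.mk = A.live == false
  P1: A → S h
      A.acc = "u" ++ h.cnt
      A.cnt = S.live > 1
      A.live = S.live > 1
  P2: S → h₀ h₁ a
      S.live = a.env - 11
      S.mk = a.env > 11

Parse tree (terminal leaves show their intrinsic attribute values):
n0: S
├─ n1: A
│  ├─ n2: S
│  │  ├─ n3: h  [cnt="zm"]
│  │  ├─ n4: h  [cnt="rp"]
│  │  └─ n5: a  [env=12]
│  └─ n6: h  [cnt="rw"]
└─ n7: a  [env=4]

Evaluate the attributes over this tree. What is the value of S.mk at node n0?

true

1. n3.cnt = "zm"  [terminal]
2. n4.cnt = "rp"  [terminal]
3. n5.env = 12  [terminal]
4. n2.live = 1  [a.env - 11]
5. n2.mk = true  [a.env > 11]
6. n6.cnt = "rw"  [terminal]
7. n1.acc = "urw"  ["u" ++ h.cnt]
8. n1.cnt = false  [S.live > 1]
9. n1.live = false  [S.live > 1]
10. n7.env = 4  [terminal]
11. n0.live = 30  [a.env + 26]
12. n0.mk = true  [A.live == false]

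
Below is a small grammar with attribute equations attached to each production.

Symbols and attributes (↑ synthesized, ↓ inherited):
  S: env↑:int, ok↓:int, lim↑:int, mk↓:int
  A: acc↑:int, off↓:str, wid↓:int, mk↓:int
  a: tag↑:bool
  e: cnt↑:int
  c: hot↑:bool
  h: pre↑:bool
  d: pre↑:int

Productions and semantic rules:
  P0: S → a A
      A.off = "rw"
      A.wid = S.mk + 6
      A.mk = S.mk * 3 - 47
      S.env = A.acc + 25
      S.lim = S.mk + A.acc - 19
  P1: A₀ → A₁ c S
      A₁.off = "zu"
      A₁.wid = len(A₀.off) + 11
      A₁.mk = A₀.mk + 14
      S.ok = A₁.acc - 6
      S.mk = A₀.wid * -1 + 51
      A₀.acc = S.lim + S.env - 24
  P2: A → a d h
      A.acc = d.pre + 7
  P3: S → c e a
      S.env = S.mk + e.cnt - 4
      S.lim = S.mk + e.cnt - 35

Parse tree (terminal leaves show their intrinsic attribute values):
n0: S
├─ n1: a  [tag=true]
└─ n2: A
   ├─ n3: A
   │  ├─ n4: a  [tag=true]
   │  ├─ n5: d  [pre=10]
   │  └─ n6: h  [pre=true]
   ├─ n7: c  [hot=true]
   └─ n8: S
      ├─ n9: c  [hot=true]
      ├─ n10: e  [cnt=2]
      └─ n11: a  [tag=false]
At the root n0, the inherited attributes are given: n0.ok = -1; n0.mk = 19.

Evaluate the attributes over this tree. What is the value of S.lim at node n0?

1. n0.ok = -1  [given at root]
2. n0.mk = 19  [given at root]
3. n1.tag = true  [terminal]
4. n2.off = "rw"  ["rw"]
5. n2.wid = 25  [S.mk + 6]
6. n2.mk = 10  [S.mk * 3 - 47]
7. n3.off = "zu"  ["zu"]
8. n3.wid = 13  [len(A₀.off) + 11]
9. n3.mk = 24  [A₀.mk + 14]
10. n4.tag = true  [terminal]
11. n5.pre = 10  [terminal]
12. n6.pre = true  [terminal]
13. n3.acc = 17  [d.pre + 7]
14. n7.hot = true  [terminal]
15. n8.ok = 11  [A₁.acc - 6]
16. n8.mk = 26  [A₀.wid * -1 + 51]
17. n9.hot = true  [terminal]
18. n10.cnt = 2  [terminal]
19. n11.tag = false  [terminal]
20. n8.env = 24  [S.mk + e.cnt - 4]
21. n8.lim = -7  [S.mk + e.cnt - 35]
22. n2.acc = -7  [S.lim + S.env - 24]
23. n0.env = 18  [A.acc + 25]
24. n0.lim = -7  [S.mk + A.acc - 19]

-7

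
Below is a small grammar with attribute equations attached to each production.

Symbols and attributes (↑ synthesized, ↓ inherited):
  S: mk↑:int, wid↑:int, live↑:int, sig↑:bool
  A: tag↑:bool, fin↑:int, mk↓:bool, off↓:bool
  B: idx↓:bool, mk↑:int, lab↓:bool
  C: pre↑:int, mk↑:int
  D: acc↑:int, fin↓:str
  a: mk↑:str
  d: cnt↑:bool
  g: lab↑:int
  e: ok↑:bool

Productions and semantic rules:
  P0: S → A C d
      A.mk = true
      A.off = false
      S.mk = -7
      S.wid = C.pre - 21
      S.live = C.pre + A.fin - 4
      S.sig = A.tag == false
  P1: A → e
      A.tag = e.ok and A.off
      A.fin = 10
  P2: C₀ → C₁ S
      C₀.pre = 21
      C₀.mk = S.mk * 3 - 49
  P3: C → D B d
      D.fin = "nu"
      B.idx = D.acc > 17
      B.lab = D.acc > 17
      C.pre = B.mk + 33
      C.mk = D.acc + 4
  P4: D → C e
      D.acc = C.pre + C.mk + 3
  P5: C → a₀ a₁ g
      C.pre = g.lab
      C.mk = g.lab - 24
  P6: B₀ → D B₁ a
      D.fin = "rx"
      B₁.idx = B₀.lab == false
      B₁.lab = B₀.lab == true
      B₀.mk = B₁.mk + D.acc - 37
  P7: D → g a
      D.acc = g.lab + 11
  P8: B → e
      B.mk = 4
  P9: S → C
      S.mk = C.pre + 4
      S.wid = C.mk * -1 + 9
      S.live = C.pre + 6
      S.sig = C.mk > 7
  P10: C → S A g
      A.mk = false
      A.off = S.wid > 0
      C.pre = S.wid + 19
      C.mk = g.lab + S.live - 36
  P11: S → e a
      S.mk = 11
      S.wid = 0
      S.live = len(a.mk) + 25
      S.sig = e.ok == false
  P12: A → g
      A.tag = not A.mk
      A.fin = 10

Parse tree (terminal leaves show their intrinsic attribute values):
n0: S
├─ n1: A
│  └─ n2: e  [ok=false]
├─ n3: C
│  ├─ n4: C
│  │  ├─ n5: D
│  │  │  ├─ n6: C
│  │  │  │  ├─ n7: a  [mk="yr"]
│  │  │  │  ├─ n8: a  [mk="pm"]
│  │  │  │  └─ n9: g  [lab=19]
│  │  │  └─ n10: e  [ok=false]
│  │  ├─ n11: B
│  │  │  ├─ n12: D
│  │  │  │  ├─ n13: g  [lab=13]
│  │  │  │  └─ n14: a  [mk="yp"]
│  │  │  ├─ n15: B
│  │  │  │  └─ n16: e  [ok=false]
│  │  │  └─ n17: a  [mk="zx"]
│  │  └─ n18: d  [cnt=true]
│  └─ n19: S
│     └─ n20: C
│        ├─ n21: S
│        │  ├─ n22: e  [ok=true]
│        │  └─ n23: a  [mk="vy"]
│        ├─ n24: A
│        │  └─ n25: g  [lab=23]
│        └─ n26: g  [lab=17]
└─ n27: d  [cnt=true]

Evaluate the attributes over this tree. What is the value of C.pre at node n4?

24

1. n1.mk = true  [true]
2. n1.off = false  [false]
3. n2.ok = false  [terminal]
4. n1.tag = false  [e.ok and A.off]
5. n1.fin = 10  [10]
6. n5.fin = "nu"  ["nu"]
7. n7.mk = "yr"  [terminal]
8. n8.mk = "pm"  [terminal]
9. n9.lab = 19  [terminal]
10. n6.pre = 19  [g.lab]
11. n6.mk = -5  [g.lab - 24]
12. n10.ok = false  [terminal]
13. n5.acc = 17  [C.pre + C.mk + 3]
14. n11.idx = false  [D.acc > 17]
15. n11.lab = false  [D.acc > 17]
16. n12.fin = "rx"  ["rx"]
17. n13.lab = 13  [terminal]
18. n14.mk = "yp"  [terminal]
19. n12.acc = 24  [g.lab + 11]
20. n15.idx = true  [B₀.lab == false]
21. n15.lab = false  [B₀.lab == true]
22. n16.ok = false  [terminal]
23. n15.mk = 4  [4]
24. n17.mk = "zx"  [terminal]
25. n11.mk = -9  [B₁.mk + D.acc - 37]
26. n18.cnt = true  [terminal]
27. n4.pre = 24  [B.mk + 33]
28. n4.mk = 21  [D.acc + 4]
29. n22.ok = true  [terminal]
30. n23.mk = "vy"  [terminal]
31. n21.mk = 11  [11]
32. n21.wid = 0  [0]
33. n21.live = 27  [len(a.mk) + 25]
34. n21.sig = false  [e.ok == false]
35. n24.mk = false  [false]
36. n24.off = false  [S.wid > 0]
37. n25.lab = 23  [terminal]
38. n24.tag = true  [not A.mk]
39. n24.fin = 10  [10]
40. n26.lab = 17  [terminal]
41. n20.pre = 19  [S.wid + 19]
42. n20.mk = 8  [g.lab + S.live - 36]
43. n19.mk = 23  [C.pre + 4]
44. n19.wid = 1  [C.mk * -1 + 9]
45. n19.live = 25  [C.pre + 6]
46. n19.sig = true  [C.mk > 7]
47. n3.pre = 21  [21]
48. n3.mk = 20  [S.mk * 3 - 49]
49. n27.cnt = true  [terminal]
50. n0.mk = -7  [-7]
51. n0.wid = 0  [C.pre - 21]
52. n0.live = 27  [C.pre + A.fin - 4]
53. n0.sig = true  [A.tag == false]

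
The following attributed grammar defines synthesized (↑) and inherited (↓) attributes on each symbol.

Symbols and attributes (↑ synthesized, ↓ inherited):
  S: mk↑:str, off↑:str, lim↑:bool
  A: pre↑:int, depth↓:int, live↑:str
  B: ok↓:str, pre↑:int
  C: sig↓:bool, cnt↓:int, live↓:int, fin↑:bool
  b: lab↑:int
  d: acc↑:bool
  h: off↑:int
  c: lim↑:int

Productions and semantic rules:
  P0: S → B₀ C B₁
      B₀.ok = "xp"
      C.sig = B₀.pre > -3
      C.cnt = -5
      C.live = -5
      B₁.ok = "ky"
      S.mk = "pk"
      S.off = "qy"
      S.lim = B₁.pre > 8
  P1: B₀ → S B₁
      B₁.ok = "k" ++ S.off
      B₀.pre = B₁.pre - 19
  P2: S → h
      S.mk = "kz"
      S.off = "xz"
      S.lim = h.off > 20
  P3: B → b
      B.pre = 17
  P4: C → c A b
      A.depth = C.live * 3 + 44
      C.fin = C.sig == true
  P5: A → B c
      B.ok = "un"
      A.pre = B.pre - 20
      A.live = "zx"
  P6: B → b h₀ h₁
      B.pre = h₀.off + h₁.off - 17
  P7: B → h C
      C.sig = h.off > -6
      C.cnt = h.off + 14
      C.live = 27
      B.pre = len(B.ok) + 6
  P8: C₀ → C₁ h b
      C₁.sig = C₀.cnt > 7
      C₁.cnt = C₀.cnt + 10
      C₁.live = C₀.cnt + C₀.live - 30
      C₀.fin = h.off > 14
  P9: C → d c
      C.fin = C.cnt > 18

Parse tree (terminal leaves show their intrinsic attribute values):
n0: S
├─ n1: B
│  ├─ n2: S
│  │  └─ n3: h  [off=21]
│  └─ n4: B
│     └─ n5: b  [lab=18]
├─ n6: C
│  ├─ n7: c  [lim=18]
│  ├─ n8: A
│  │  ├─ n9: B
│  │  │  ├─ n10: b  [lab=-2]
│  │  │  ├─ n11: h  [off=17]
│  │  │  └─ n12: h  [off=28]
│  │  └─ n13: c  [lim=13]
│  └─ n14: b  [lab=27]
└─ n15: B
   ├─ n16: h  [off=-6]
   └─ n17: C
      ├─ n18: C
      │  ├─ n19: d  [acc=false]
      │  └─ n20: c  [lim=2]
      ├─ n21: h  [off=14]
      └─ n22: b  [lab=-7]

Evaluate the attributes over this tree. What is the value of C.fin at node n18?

false

1. n1.ok = "xp"  ["xp"]
2. n3.off = 21  [terminal]
3. n2.mk = "kz"  ["kz"]
4. n2.off = "xz"  ["xz"]
5. n2.lim = true  [h.off > 20]
6. n4.ok = "kxz"  ["k" ++ S.off]
7. n5.lab = 18  [terminal]
8. n4.pre = 17  [17]
9. n1.pre = -2  [B₁.pre - 19]
10. n6.sig = true  [B₀.pre > -3]
11. n6.cnt = -5  [-5]
12. n6.live = -5  [-5]
13. n7.lim = 18  [terminal]
14. n8.depth = 29  [C.live * 3 + 44]
15. n9.ok = "un"  ["un"]
16. n10.lab = -2  [terminal]
17. n11.off = 17  [terminal]
18. n12.off = 28  [terminal]
19. n9.pre = 28  [h₀.off + h₁.off - 17]
20. n13.lim = 13  [terminal]
21. n8.pre = 8  [B.pre - 20]
22. n8.live = "zx"  ["zx"]
23. n14.lab = 27  [terminal]
24. n6.fin = true  [C.sig == true]
25. n15.ok = "ky"  ["ky"]
26. n16.off = -6  [terminal]
27. n17.sig = false  [h.off > -6]
28. n17.cnt = 8  [h.off + 14]
29. n17.live = 27  [27]
30. n18.sig = true  [C₀.cnt > 7]
31. n18.cnt = 18  [C₀.cnt + 10]
32. n18.live = 5  [C₀.cnt + C₀.live - 30]
33. n19.acc = false  [terminal]
34. n20.lim = 2  [terminal]
35. n18.fin = false  [C.cnt > 18]
36. n21.off = 14  [terminal]
37. n22.lab = -7  [terminal]
38. n17.fin = false  [h.off > 14]
39. n15.pre = 8  [len(B.ok) + 6]
40. n0.mk = "pk"  ["pk"]
41. n0.off = "qy"  ["qy"]
42. n0.lim = false  [B₁.pre > 8]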